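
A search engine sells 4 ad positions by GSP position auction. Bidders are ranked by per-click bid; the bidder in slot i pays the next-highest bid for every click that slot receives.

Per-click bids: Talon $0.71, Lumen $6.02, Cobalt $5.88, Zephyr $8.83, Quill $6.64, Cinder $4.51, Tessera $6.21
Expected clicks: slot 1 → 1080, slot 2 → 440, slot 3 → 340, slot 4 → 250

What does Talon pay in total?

Talon pays $0.00

Sorting advertisers: $8.83 (Zephyr) > $6.64 (Quill) > $6.21 (Tessera) > $6.02 (Lumen) > $5.88 (Cobalt) > …
Talon ranks below slot 4 → no slot, pays nothing.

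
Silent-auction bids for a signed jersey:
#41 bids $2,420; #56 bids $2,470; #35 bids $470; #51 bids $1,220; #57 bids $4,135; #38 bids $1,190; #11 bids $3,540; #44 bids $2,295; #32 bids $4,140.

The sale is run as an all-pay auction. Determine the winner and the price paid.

Bids in order: 4,140 (#32) > 4,135 (#57) > 3,540 (#11) > 2,470 (#56) > 2,420 (#41) > 2,295 (#44) > …
#32 is highest and takes the item; every bidder forfeits their bid.

#32 pays $4,140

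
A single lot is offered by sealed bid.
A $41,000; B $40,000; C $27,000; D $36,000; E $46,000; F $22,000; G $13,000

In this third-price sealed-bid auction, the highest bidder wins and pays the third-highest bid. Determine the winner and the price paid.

E pays $40,000

Third-price sealed-bid auction: the highest bidder wins and pays the third-highest bid.
Bids in order: 46,000 (E) > 41,000 (A) > 40,000 (B) > 36,000 (D) > 27,000 (C) > 22,000 (F) > …
E is highest; pays the third-highest bid, $40,000.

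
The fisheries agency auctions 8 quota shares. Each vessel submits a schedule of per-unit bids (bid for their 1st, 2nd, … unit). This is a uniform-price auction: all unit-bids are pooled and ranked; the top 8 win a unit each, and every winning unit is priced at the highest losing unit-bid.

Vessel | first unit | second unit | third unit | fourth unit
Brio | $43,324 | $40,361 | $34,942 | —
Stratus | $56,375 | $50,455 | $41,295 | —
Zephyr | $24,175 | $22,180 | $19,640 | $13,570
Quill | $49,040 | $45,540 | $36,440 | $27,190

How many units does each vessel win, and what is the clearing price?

All unit-bids, highest first — top 8: 56,375 (Stratus-1), 50,455 (Stratus-2), 49,040 (Quill-1), 45,540 (Quill-2), 43,324 (Brio-1), 41,295 (Stratus-3), 40,361 (Brio-2), 36,440 (Quill-3)
The (k+1)-th unit-bid is $34,942.
Allocation: Brio 2, Quill 3, Stratus 3.

Brio 2, Quill 3, Stratus 3; clearing price $34,942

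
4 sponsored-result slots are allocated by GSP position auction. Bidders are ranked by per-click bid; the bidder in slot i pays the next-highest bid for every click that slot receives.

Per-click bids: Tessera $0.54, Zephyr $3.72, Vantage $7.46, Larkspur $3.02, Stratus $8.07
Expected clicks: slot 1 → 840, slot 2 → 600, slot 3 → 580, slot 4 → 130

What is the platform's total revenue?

Total revenue: $10320.20

Ranked by bid: $8.07 (Stratus) > $7.46 (Vantage) > $3.72 (Zephyr) > $3.02 (Larkspur) > $0.54 (Tessera)
Slot 1: Stratus pays $7.46 × 840 = $6266.40
Slot 2: Vantage pays $3.72 × 600 = $2232.00
Slot 3: Zephyr pays $3.02 × 580 = $1751.60
Slot 4: Larkspur pays $0.54 × 130 = $70.20
Total = $10320.20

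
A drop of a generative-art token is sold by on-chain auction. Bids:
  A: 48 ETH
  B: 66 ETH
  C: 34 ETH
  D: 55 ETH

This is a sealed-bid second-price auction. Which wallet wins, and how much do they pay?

B pays 55 ETH

Rule: the highest bidder wins and pays the second-highest bid.
Bids in order: 66 (B) > 55 (D) > 48 (A) > 34 (C)
B is highest; pays the second-highest bid, 55 ETH.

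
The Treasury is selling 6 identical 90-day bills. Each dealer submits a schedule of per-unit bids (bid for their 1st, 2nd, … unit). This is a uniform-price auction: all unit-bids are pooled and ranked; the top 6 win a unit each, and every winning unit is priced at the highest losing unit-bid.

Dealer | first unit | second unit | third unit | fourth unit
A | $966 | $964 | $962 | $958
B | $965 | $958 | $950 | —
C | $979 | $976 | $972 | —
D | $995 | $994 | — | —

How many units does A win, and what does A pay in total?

Merging the schedules and taking the best 6: 995 (D-1), 994 (D-2), 979 (C-1), 976 (C-2), 972 (C-3), 966 (A-1)
The (k+1)-th unit-bid is $965.
A wins 1 unit(s) at $965 each.

A: 1 unit, pays $965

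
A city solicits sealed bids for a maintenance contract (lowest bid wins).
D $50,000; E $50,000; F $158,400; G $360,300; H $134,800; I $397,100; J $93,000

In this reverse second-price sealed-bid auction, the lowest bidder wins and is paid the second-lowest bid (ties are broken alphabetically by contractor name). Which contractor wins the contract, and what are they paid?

D is paid $50,000

Rule: the lowest bidder wins and is paid the second-lowest bid.
Bids in order: 50,000 (D) < 50,000 (E) < 93,000 (J) < 134,800 (H) < 158,400 (F) < 360,300 (G) < …
Tie at $50,000 → D wins by tie-break.
D is lowest; is paid the second-lowest bid, $50,000.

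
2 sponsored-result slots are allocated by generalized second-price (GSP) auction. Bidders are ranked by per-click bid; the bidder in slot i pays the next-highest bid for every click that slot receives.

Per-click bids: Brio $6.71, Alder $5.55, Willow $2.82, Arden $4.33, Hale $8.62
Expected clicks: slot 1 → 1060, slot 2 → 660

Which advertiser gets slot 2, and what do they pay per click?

Brio; $5.55 per click

Sorting advertisers: $8.62 (Hale) > $6.71 (Brio) > $5.55 (Alder) > …
Slot 2 goes to the second-ranked bidder, Brio, who pays the next bid down: $5.55/click.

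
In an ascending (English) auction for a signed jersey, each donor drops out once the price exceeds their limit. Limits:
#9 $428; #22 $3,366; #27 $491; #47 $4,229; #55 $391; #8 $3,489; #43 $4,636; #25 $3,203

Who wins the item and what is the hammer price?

Limits ranked: 4,636 (#43) > 4,229 (#47) > 3,489 (#8) > 3,366 (#22) > 3,203 (#25) > 491 (#27) > …
#47 is the last rival to drop out, at $4,229; #43 remains and wins at that price.

#43 wins at $4,229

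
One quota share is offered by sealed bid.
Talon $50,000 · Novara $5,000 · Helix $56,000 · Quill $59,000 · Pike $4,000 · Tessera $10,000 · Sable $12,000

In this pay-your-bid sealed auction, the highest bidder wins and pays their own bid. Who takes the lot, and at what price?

Quill pays $59,000

Bids in order: 59,000 (Quill) > 56,000 (Helix) > 50,000 (Talon) > 12,000 (Sable) > 10,000 (Tessera) > 5,000 (Novara) > …
Quill is highest → pays own bid, $59,000.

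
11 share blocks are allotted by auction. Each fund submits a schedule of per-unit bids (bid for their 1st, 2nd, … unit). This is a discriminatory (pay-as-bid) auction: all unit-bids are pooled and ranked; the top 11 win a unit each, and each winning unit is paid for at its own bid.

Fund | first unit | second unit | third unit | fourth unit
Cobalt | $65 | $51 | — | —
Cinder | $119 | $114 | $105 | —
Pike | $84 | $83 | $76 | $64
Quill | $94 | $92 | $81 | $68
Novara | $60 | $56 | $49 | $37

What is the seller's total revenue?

Total revenue: $981

Merging the schedules and taking the best 11: 119 (Cinder-1), 114 (Cinder-2), 105 (Cinder-3), 94 (Quill-1), 92 (Quill-2), 84 (Pike-1), 83 (Pike-2), 81 (Quill-3), 76 (Pike-3), 68 (Quill-4), 65 (Cobalt-1)
Next rejected bid: $64 (not a price — pay-as-bid).
Each winning unit pays its own bid.
Revenue = 119 + 114 + 105 + 94 + 92 + 84 + 83 + 81 + 76 + 68 + 65 = $981.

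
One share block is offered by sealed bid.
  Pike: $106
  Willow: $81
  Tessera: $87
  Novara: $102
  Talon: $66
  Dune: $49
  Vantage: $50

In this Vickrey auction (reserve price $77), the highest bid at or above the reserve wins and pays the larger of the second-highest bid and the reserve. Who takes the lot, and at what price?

Bids ranked: 106 (Pike) > 102 (Novara) > 87 (Tessera) > 81 (Willow) > 66 (Talon) > 50 (Vantage) > …
Highest eligible bid: Pike at $106.
max(second-highest $102, reserve $77) = $102; the reserve does not bind.

Pike pays $102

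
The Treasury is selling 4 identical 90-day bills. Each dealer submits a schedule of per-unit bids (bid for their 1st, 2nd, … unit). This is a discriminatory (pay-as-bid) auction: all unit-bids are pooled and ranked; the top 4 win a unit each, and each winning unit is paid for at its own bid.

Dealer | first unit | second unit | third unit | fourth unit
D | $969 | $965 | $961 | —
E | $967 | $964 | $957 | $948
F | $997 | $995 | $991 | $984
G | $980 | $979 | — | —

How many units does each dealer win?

All unit-bids, highest first — top 4: 997 (F-1), 995 (F-2), 991 (F-3), 984 (F-4)
Next rejected bid: $980 (not a price — pay-as-bid).
Allocation: F 4.

F 4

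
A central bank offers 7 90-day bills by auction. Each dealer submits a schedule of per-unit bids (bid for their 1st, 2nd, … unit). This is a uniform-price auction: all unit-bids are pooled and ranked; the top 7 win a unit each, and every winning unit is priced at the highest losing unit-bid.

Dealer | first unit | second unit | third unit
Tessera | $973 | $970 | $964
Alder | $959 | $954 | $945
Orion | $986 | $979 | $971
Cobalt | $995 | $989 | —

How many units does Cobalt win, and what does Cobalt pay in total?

Merging the schedules and taking the best 7: 995 (Cobalt-1), 989 (Cobalt-2), 986 (Orion-1), 979 (Orion-2), 973 (Tessera-1), 971 (Orion-3), 970 (Tessera-2)
First bid not allocated: $964.
Cobalt wins 2 unit(s) at $964 each.

Cobalt: 2 units, pays $1,928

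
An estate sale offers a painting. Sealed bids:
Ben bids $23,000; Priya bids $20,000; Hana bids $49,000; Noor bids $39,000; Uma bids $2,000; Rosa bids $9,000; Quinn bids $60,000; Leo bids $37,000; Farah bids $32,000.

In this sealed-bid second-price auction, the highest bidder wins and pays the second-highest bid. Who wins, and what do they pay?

Quinn pays $49,000

Sealed-bid second-price auction: the highest bidder wins and pays the second-highest bid.
Bids in order: 60,000 (Quinn) > 49,000 (Hana) > 39,000 (Noor) > 37,000 (Leo) > 32,000 (Farah) > 23,000 (Ben) > …
Quinn wins with the highest bid; price is set by the runner-up at $49,000.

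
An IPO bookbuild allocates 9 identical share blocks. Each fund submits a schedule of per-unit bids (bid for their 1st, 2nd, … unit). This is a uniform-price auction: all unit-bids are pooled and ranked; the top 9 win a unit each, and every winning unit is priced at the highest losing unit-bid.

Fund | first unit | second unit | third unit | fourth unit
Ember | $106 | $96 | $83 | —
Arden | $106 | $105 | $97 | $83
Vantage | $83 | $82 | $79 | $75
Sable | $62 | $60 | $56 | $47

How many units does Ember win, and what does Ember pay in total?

Ember: 3 units, pays $237

All unit-bids, highest first — top 9: 106 (Ember-1), 106 (Arden-1), 105 (Arden-2), 97 (Arden-3), 96 (Ember-2), 83 (Ember-3), 83 (Arden-4), 83 (Vantage-1), 82 (Vantage-2)
Highest rejected unit-bid = $79.
Ember wins 3 unit(s) at $79 each.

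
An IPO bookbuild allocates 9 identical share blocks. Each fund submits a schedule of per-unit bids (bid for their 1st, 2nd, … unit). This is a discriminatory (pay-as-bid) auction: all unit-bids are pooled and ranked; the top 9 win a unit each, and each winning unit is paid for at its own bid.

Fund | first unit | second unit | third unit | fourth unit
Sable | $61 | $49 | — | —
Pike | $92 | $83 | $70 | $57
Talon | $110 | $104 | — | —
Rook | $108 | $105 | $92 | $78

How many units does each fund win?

Pike 3, Rook 4, Talon 2

Merging the schedules and taking the best 9: 110 (Talon-1), 108 (Rook-1), 105 (Rook-2), 104 (Talon-2), 92 (Pike-1), 92 (Rook-3), 83 (Pike-2), 78 (Rook-4), 70 (Pike-3)
Next rejected bid: $61 (not a price — pay-as-bid).
Allocation: Pike 3, Rook 4, Talon 2.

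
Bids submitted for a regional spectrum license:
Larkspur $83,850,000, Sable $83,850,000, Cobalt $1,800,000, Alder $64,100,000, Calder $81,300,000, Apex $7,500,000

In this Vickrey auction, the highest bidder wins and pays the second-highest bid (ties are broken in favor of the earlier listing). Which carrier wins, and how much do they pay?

Larkspur pays $83,850,000

Vickrey auction: the highest bidder wins and pays the second-highest bid.
Sorting bids: 83,850,000 (Larkspur) > 83,850,000 (Sable) > 81,300,000 (Calder) > 64,100,000 (Alder) > 7,500,000 (Apex) > 1,800,000 (Cobalt)
Larkspur and Sable tie at $83,850,000; tie-break gives it to Larkspur.
Second-price: Larkspur pays Sable's bid of $83,850,000.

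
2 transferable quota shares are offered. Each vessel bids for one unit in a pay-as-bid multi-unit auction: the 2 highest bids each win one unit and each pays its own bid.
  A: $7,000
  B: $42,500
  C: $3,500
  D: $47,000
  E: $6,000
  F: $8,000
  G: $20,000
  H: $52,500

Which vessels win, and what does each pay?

H $52,500, D $47,000

Bids ranked high→low: 52,500 (H), 47,000 (D), 42,500 (B), 20,000 (G), …
Winners (2 units): H, D.
Each winner pays its own bid: H $52,500, D $47,000.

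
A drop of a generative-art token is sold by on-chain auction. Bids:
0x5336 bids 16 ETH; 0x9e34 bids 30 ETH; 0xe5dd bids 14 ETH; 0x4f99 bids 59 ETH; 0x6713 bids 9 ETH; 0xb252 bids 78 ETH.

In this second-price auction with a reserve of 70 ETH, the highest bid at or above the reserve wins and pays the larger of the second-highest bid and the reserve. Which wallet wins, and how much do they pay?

0xb252 pays 70 ETH

Sorting bids: 78 (0xb252) > 59 (0x4f99) > 30 (0x9e34) > 16 (0x5336) > 14 (0xe5dd) > 9 (0x6713)
Highest eligible bid: 0xb252 at 78 ETH.
Second-highest bid 59 ETH is below the reserve 70 ETH, so the reserve binds → payment 70 ETH.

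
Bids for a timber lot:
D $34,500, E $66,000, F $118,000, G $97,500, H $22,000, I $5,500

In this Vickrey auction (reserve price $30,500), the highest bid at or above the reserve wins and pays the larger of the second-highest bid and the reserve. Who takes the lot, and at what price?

Bids in order: 118,000 (F) > 97,500 (G) > 66,000 (E) > 34,500 (D) > 22,000 (H) > 5,500 (I)
Highest eligible bid: F at $118,000.
Second-highest bid $97,500 exceeds the reserve $30,500 → payment $97,500.

F pays $97,500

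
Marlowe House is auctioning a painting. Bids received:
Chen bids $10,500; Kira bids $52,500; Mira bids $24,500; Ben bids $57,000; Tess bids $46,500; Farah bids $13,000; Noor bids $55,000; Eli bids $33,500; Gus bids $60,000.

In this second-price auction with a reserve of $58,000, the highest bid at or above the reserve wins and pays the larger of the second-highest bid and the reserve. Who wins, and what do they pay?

Bids in order: 60,000 (Gus) > 57,000 (Ben) > 55,000 (Noor) > 52,500 (Kira) > 46,500 (Tess) > 33,500 (Eli) > …
Highest eligible bid: Gus at $60,000.
max(second-highest $57,000, reserve $58,000) = $58,000.

Gus pays $58,000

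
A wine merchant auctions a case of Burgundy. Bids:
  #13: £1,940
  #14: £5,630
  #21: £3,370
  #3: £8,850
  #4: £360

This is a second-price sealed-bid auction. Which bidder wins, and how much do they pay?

#3 pays £5,630

Bids ranked: 8,850 (#3) > 5,630 (#14) > 3,370 (#21) > 1,940 (#13) > 360 (#4)
#3 wins with the highest bid; price is set by the runner-up at £5,630.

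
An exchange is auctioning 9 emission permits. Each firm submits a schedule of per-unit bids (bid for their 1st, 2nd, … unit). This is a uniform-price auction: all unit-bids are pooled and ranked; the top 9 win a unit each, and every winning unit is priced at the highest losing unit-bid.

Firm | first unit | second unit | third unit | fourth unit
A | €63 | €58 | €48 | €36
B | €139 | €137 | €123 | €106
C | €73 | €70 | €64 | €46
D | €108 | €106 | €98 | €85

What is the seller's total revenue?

Merging the schedules and taking the best 9: 139 (B-1), 137 (B-2), 123 (B-3), 108 (D-1), 106 (B-4), 106 (D-2), 98 (D-3), 85 (D-4), 73 (C-1)
First bid not allocated: €70.
Allocation: B 4, C 1, D 4. Every unit priced at €70.
Revenue = 9 × 70 = €630.

Total revenue: €630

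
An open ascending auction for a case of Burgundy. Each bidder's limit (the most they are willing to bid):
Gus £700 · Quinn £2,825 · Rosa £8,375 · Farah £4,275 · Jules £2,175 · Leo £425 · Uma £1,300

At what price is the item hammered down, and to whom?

Sorting limits: 8,375 (Rosa) > 4,275 (Farah) > 2,825 (Quinn) > 2,175 (Jules) > 1,300 (Uma) > 700 (Gus) > …
Once the price passes £4,275, only Rosa is left; the hammer falls at Farah's limit of £4,275.

Rosa wins at £4,275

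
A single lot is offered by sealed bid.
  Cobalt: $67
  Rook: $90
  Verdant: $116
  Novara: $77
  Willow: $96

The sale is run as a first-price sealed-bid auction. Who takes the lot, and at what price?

Sorting bids: 116 (Verdant) > 96 (Willow) > 90 (Rook) > 77 (Novara) > 67 (Cobalt)
Verdant has the highest bid and pays exactly that: $116.

Verdant pays $116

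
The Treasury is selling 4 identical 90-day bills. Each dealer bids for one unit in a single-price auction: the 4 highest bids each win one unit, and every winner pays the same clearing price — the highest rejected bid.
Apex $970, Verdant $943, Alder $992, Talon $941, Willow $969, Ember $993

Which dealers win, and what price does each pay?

Bids ranked high→low: 993 (Ember), 992 (Alder), 970 (Apex), 969 (Willow), 943 (Verdant), 941 (Talon)
Winners (4 units): Ember, Alder, Apex, Willow.
First losing bid is Verdant's $943, which sets the uniform price.

Ember, Alder, Apex, Willow; each pays $943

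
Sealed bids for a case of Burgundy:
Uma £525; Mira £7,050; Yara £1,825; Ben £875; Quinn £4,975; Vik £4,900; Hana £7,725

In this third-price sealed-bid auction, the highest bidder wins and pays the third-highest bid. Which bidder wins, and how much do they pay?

Rule: the highest bidder wins and pays the third-highest bid.
Sorting bids: 7,725 (Hana) > 7,050 (Mira) > 4,975 (Quinn) > 4,900 (Vik) > 1,825 (Yara) > 875 (Ben) > …
Hana wins; payment is bid #3 in the ranking = £4,975.

Hana pays £4,975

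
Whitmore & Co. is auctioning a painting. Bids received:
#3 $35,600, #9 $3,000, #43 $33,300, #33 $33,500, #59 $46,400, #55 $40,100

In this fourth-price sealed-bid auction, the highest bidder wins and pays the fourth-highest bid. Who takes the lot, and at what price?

Sorting bids: 46,400 (#59) > 40,100 (#55) > 35,600 (#3) > 33,500 (#33) > 33,300 (#43) > 3,000 (#9)
#59 wins; payment is bid #4 in the ranking = $33,500.

#59 pays $33,500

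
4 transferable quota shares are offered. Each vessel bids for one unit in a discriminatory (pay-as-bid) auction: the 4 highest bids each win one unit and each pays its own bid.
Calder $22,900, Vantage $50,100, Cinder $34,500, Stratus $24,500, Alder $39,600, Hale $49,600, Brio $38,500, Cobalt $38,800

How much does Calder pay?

Calder pays $0

Bids ranked high→low: 50,100 (Vantage), 49,600 (Hale), 39,600 (Alder), 38,800 (Cobalt), 38,500 (Brio), 34,500 (Cinder), …
The 4 highest are Vantage, Hale, Alder, Cobalt.
Calder does not win → $0.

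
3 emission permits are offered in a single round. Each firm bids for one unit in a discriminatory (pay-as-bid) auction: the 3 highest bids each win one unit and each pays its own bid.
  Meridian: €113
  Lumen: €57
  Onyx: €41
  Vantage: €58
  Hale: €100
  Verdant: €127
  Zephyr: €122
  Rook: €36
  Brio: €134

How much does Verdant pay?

Verdant pays €127

Ordering the bids: 134 (Brio), 127 (Verdant), 122 (Zephyr), 113 (Meridian), 100 (Hale), …
The 3 highest are Brio, Verdant, Zephyr.
Verdant wins → own bid €127.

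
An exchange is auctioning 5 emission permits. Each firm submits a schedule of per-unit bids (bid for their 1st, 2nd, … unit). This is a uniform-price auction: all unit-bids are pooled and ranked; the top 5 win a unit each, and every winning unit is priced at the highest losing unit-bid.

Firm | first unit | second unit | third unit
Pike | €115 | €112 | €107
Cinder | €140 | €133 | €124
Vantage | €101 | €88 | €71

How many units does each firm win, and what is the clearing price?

All unit-bids, highest first — top 5: 140 (Cinder-1), 133 (Cinder-2), 124 (Cinder-3), 115 (Pike-1), 112 (Pike-2)
The (k+1)-th unit-bid is €107.
Allocation: Cinder 3, Pike 2.

Cinder 3, Pike 2; clearing price €107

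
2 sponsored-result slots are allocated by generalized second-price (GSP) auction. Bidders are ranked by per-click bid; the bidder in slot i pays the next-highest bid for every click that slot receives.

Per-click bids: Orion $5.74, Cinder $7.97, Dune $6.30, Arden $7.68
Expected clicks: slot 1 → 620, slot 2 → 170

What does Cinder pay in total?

Sorting advertisers: $7.97 (Cinder) > $7.68 (Arden) > $6.30 (Dune) > …
Cinder holds slot 1 → pays next bid $7.68 × 620 clicks = $4761.60.

Cinder pays $4761.60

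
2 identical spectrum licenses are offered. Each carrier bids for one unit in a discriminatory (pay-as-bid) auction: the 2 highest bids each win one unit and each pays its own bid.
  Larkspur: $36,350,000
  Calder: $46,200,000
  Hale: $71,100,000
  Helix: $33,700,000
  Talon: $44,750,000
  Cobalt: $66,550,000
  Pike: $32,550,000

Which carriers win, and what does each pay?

Bids ranked high→low: 71,100,000 (Hale), 66,550,000 (Cobalt), 46,200,000 (Calder), 44,750,000 (Talon), …
Top 2: Hale, Cobalt.
Each winner pays its own bid: Hale $71,100,000, Cobalt $66,550,000.

Hale $71,100,000, Cobalt $66,550,000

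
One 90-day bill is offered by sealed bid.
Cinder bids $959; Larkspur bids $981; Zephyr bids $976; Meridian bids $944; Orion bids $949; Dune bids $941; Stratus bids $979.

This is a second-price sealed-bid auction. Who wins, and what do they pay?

Second-price sealed-bid auction: the highest bidder wins and pays the second-highest bid.
Bids in order: 981 (Larkspur) > 979 (Stratus) > 976 (Zephyr) > 959 (Cinder) > 949 (Orion) > 944 (Meridian) > …
Larkspur is highest; pays the second-highest bid, $979.

Larkspur pays $979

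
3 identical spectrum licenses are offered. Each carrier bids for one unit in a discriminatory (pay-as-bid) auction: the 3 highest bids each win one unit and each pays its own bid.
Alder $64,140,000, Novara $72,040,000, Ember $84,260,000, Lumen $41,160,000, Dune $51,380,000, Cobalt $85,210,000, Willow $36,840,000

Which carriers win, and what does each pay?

Cobalt $85,210,000, Ember $84,260,000, Novara $72,040,000

Sorting: 85,210,000 (Cobalt), 84,260,000 (Ember), 72,040,000 (Novara), 64,140,000 (Alder), 51,380,000 (Dune), …
Winners (3 units): Cobalt, Ember, Novara.
Each winner pays its own bid: Cobalt $85,210,000, Ember $84,260,000, Novara $72,040,000.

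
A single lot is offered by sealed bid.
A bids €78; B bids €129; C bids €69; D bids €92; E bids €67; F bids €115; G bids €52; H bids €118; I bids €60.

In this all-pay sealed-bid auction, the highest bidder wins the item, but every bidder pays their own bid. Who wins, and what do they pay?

B pays €129

All-pay sealed-bid auction: the highest bidder wins the item, but every bidder pays their own bid.
Sorting bids: 129 (B) > 118 (H) > 115 (F) > 92 (D) > 78 (A) > 69 (C) > …
B is highest and takes the item; every bidder forfeits their bid.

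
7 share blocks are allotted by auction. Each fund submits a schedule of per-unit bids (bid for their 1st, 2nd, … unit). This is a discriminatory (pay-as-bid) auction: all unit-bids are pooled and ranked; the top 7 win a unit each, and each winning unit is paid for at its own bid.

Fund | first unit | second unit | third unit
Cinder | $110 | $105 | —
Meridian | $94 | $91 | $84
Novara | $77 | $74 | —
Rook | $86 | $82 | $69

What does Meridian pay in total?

Pooled unit-bids ranked (top 7): 110 (Cinder-1), 105 (Cinder-2), 94 (Meridian-1), 91 (Meridian-2), 86 (Rook-1), 84 (Meridian-3), 82 (Rook-2)
Next rejected bid: $77 (not a price — pay-as-bid).
Meridian's winning unit-bids: 94 + 91 + 84 = $269.

Meridian pays $269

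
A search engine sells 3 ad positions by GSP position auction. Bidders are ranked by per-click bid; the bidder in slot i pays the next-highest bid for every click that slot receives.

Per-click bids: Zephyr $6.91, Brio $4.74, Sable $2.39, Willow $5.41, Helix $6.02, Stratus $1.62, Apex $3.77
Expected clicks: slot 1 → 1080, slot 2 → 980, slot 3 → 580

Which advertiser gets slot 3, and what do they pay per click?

Per-click bids in order: $6.91 (Zephyr) > $6.02 (Helix) > $5.41 (Willow) > $4.74 (Brio) > …
Slot 3 goes to the third-ranked bidder, Willow, who pays the next bid down: $4.74/click.

Willow; $4.74 per click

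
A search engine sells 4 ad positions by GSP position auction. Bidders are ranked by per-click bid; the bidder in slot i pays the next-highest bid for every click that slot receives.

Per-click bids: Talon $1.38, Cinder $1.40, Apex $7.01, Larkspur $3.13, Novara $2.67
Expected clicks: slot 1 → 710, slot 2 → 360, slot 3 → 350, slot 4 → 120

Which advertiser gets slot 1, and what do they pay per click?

Per-click bids in order: $7.01 (Apex) > $3.13 (Larkspur) > $2.67 (Novara) > $1.40 (Cinder) > $1.38 (Talon)
Slot 1 goes to the first-ranked bidder, Apex, who pays the next bid down: $3.13/click.

Apex; $3.13 per click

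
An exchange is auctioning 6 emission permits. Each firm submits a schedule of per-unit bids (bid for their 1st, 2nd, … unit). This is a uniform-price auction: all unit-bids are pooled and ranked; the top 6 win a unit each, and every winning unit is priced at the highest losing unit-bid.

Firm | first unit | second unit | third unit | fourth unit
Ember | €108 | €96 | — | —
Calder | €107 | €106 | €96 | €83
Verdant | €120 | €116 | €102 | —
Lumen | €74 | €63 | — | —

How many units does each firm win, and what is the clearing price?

Calder 2, Ember 1, Verdant 3; clearing price €96

All unit-bids, highest first — top 6: 120 (Verdant-1), 116 (Verdant-2), 108 (Ember-1), 107 (Calder-1), 106 (Calder-2), 102 (Verdant-3)
Highest rejected unit-bid = €96.
Allocation: Calder 2, Ember 1, Verdant 3.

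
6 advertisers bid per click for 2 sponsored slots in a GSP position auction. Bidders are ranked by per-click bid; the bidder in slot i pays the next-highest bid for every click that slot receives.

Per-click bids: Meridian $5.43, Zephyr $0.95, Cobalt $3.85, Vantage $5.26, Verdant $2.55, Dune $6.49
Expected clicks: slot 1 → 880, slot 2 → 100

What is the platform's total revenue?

Total revenue: $5304.40

Ranked by bid: $6.49 (Dune) > $5.43 (Meridian) > $5.26 (Vantage) > …
Slot 1: Dune pays $5.43 × 880 = $4778.40
Slot 2: Meridian pays $5.26 × 100 = $526.00
Total = $5304.40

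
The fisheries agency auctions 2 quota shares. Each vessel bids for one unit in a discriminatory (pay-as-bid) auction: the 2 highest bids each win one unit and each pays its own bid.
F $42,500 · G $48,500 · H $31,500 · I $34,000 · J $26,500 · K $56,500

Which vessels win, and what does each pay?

Ordering the bids: 56,500 (K), 48,500 (G), 42,500 (F), 34,000 (I), …
The 2 highest are K, G.
Each winner pays its own bid: K $56,500, G $48,500.

K $56,500, G $48,500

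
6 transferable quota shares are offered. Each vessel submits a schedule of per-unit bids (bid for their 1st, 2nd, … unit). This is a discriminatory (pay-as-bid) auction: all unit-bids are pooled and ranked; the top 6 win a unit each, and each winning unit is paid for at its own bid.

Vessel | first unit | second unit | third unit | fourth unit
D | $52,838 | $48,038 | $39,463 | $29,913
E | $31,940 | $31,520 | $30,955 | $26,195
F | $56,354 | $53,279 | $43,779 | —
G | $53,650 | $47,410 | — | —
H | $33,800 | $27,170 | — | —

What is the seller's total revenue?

Total revenue: $311,569

All unit-bids, highest first — top 6: 56,354 (F-1), 53,650 (G-1), 53,279 (F-2), 52,838 (D-1), 48,038 (D-2), 47,410 (G-2)
Next rejected bid: $43,779 (not a price — pay-as-bid).
Each winning unit pays its own bid.
Revenue = 56,354 + 53,650 + 53,279 + 52,838 + 48,038 + 47,410 = $311,569.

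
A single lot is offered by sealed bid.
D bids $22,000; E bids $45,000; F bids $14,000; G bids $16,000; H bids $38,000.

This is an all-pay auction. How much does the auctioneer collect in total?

Sorting bids: 45,000 (E) > 38,000 (H) > 22,000 (D) > 16,000 (G) > 14,000 (F)
E wins with the top bid; all bids are sunk regardless.
Every bidder forfeits their bid regardless of winning.
Revenue = 22,000 + 45,000 + 14,000 + 16,000 + 38,000 = $135,000.

Total revenue: $135,000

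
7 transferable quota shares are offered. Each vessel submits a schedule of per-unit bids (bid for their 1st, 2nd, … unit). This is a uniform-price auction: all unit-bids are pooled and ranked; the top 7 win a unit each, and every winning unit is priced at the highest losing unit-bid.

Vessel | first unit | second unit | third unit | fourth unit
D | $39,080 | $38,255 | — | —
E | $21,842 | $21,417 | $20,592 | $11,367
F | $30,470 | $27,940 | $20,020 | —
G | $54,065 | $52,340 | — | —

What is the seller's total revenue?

Total revenue: $149,919

All unit-bids, highest first — top 7: 54,065 (G-1), 52,340 (G-2), 39,080 (D-1), 38,255 (D-2), 30,470 (F-1), 27,940 (F-2), 21,842 (E-1)
The (k+1)-th unit-bid is $21,417.
Allocation: D 2, E 1, F 2, G 2. Every unit priced at $21,417.
Revenue = 7 × 21,417 = $149,919.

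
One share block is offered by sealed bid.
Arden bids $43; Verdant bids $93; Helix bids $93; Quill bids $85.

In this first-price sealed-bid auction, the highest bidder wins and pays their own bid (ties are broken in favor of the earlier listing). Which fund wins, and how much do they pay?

Bids ranked: 93 (Verdant) > 93 (Helix) > 85 (Quill) > 43 (Arden)
Tie at $93 → Verdant wins by tie-break.
First-price: Verdant pays what they bid, $93.

Verdant pays $93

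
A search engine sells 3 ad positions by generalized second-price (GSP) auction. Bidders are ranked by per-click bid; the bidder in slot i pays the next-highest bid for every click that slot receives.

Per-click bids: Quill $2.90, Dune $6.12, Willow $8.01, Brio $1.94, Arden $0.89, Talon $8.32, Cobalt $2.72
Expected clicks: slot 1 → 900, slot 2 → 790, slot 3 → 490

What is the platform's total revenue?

Total revenue: $13464.80

Sorting advertisers: $8.32 (Talon) > $8.01 (Willow) > $6.12 (Dune) > $2.90 (Quill) > …
Slot 1: Talon pays $8.01 × 900 = $7209.00
Slot 2: Willow pays $6.12 × 790 = $4834.80
Slot 3: Dune pays $2.90 × 490 = $1421.00
Total = $13464.80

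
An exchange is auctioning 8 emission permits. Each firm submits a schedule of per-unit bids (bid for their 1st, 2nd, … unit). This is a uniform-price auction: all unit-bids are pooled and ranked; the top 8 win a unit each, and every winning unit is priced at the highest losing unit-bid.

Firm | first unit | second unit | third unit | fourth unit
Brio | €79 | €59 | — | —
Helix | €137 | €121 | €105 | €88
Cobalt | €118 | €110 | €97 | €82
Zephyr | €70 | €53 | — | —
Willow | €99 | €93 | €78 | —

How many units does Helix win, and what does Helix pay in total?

Merging the schedules and taking the best 8: 137 (Helix-1), 121 (Helix-2), 118 (Cobalt-1), 110 (Cobalt-2), 105 (Helix-3), 99 (Willow-1), 97 (Cobalt-3), 93 (Willow-2)
The (k+1)-th unit-bid is €88.
Helix wins 3 unit(s) at €88 each.

Helix: 3 units, pays €264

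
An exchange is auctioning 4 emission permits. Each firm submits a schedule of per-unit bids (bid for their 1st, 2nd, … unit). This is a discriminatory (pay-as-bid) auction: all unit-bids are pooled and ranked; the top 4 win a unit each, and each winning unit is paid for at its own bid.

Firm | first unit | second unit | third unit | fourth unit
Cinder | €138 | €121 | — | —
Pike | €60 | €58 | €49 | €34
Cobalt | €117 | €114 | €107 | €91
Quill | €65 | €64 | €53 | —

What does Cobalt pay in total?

Cobalt pays €231

Pooled unit-bids ranked (top 4): 138 (Cinder-1), 121 (Cinder-2), 117 (Cobalt-1), 114 (Cobalt-2)
Next rejected bid: €107 (not a price — pay-as-bid).
Cobalt's winning unit-bids: 117 + 114 = €231.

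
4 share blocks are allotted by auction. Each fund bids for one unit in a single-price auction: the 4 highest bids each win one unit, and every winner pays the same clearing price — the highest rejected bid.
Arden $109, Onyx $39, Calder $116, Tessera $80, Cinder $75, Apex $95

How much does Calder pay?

Calder pays $75

Sorting: 116 (Calder), 109 (Arden), 95 (Apex), 80 (Tessera), 75 (Cinder), 39 (Onyx)
Winners (4 units): Calder, Arden, Apex, Tessera.
Highest unsuccessful bid: $75 → clearing price.
Calder wins → pays $75.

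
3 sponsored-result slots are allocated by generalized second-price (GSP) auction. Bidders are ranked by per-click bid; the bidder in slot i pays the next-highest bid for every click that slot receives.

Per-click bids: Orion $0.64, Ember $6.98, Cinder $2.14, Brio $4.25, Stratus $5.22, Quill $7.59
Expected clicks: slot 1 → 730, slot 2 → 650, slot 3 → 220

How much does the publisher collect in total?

Sorting advertisers: $7.59 (Quill) > $6.98 (Ember) > $5.22 (Stratus) > $4.25 (Brio) > …
Slot 1: Quill pays $6.98 × 730 = $5095.40
Slot 2: Ember pays $5.22 × 650 = $3393.00
Slot 3: Stratus pays $4.25 × 220 = $935.00
Total = $9423.40

Total revenue: $9423.40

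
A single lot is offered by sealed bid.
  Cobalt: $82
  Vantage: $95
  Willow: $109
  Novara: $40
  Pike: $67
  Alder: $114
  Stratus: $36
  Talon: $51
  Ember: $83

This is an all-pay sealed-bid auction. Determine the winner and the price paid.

Alder pays $114

Rule: the highest bidder wins the item, but every bidder pays their own bid.
Sorting bids: 114 (Alder) > 109 (Willow) > 95 (Vantage) > 83 (Ember) > 82 (Cobalt) > 67 (Pike) > …
Alder is highest and takes the item; every bidder forfeits their bid.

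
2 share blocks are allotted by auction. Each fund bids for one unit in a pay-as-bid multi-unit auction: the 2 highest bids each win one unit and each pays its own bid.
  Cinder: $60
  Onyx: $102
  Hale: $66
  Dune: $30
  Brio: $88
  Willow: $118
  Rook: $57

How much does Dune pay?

Bids ranked high→low: 118 (Willow), 102 (Onyx), 88 (Brio), 66 (Hale), …
The 2 highest are Willow, Onyx.
Dune does not win → $0.

Dune pays $0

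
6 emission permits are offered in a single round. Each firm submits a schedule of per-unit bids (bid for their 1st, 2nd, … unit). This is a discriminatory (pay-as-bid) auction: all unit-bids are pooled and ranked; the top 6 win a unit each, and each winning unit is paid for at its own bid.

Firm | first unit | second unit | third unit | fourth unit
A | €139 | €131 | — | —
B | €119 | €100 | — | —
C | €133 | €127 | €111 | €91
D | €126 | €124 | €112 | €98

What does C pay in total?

C pays €260

All unit-bids, highest first — top 6: 139 (A-1), 133 (C-1), 131 (A-2), 127 (C-2), 126 (D-1), 124 (D-2)
Next rejected bid: €119 (not a price — pay-as-bid).
C's winning unit-bids: 133 + 127 = €260.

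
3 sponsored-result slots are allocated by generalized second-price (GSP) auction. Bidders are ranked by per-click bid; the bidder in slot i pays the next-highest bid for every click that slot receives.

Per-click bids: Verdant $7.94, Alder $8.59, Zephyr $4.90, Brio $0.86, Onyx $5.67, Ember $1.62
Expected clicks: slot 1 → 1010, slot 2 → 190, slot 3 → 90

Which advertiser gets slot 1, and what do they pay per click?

Alder; $7.94 per click

Sorting advertisers: $8.59 (Alder) > $7.94 (Verdant) > $5.67 (Onyx) > $4.90 (Zephyr) > …
Slot 1 goes to the first-ranked bidder, Alder, who pays the next bid down: $7.94/click.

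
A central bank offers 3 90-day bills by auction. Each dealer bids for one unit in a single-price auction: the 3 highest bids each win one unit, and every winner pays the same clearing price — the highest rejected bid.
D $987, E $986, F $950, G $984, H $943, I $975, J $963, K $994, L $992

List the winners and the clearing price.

Sorting: 994 (K), 992 (L), 987 (D), 986 (E), 984 (G), …
The 3 highest are K, L, D.
Clearing price = highest rejected bid = $986.

K, L, D; each pays $986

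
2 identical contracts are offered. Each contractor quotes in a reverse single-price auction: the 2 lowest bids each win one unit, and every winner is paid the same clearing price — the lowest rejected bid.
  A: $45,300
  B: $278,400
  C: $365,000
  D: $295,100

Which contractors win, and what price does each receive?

Bids ranked low→high: 45,300 (A), 278,400 (B), 295,100 (D), 365,000 (C)
Winners (2 units): A, B.
Clearing price = lowest rejected bid = $295,100.

A, B; each is paid $295,100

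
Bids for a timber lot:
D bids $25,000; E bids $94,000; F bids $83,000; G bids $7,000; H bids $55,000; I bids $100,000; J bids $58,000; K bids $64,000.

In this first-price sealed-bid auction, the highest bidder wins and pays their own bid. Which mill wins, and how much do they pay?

I pays $100,000

Bids in order: 100,000 (I) > 94,000 (E) > 83,000 (F) > 64,000 (K) > 58,000 (J) > 55,000 (H) > …
First-price: I pays what they bid, $100,000.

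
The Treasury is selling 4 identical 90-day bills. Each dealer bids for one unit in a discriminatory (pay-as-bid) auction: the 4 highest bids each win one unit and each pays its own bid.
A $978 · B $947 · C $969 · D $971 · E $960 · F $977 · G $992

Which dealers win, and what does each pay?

Ordering the bids: 992 (G), 978 (A), 977 (F), 971 (D), 969 (C), 960 (E), …
The 4 highest are G, A, F, D.
Each winner pays its own bid: G $992, A $978, F $977, D $971.

G $992, A $978, F $977, D $971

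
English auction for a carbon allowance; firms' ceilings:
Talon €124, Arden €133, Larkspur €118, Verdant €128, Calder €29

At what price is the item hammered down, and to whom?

Limits ranked: 133 (Arden) > 128 (Verdant) > 124 (Talon) > 118 (Larkspur) > 29 (Calder)
Once the price passes €128, only Arden is left; the hammer falls at Verdant's limit of €128.

Arden wins at €128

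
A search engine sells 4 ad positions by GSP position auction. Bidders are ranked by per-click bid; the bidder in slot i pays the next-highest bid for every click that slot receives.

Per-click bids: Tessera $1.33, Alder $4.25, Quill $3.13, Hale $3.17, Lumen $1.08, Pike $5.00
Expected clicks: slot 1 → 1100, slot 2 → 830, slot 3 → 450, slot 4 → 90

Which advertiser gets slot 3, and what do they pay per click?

Sorting advertisers: $5.00 (Pike) > $4.25 (Alder) > $3.17 (Hale) > $3.13 (Quill) > $1.33 (Tessera) > …
Slot 3 goes to the third-ranked bidder, Hale, who pays the next bid down: $3.13/click.

Hale; $3.13 per click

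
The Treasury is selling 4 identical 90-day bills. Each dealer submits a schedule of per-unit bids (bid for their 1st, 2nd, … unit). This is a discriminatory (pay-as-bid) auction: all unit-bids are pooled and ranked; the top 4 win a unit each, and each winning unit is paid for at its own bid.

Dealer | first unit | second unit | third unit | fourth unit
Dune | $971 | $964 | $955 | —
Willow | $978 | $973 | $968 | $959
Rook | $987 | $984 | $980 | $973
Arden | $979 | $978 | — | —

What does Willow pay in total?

Willow pays $0

All unit-bids, highest first — top 4: 987 (Rook-1), 984 (Rook-2), 980 (Rook-3), 979 (Arden-1)
Next rejected bid: $978 (not a price — pay-as-bid).
Willow wins no units.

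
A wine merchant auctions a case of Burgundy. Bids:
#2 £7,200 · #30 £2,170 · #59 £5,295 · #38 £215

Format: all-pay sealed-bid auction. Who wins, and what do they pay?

#2 pays £7,200

All-pay sealed-bid auction: the highest bidder wins the item, but every bidder pays their own bid.
Sorting bids: 7,200 (#2) > 5,295 (#59) > 2,170 (#30) > 215 (#38)
#2 wins with the top bid; all bids are sunk regardless.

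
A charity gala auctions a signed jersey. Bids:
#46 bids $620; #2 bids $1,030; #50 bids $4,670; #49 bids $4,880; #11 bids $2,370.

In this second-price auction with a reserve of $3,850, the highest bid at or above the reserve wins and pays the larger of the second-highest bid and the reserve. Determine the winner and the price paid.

Second-price auction with a reserve of $3,850: the highest bid at or above the reserve wins and pays the larger of the second-highest bid and the reserve.
Sorting bids: 4,880 (#49) > 4,670 (#50) > 2,370 (#11) > 1,030 (#2) > 620 (#46)
Highest eligible bid: #49 at $4,880.
Second-highest bid $4,670 exceeds the reserve $3,850 → payment $4,670.

#49 pays $4,670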